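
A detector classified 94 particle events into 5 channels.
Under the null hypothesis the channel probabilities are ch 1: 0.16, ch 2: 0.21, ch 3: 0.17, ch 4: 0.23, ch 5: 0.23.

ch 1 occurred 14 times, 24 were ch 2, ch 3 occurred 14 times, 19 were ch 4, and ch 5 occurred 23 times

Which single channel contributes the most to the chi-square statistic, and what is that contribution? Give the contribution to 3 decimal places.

Expected counts E_i = n·p_i: 94×0.16 = 15.04, 94×0.21 = 19.74, 94×0.17 = 15.98, 94×0.23 = 21.62, 94×0.23 = 21.62.
cat         O        E   (O−E)²/E
ch 1       14    15.04     0.0719
ch 2       24    19.74     0.9193
ch 3       14    15.98     0.2453
ch 4       19    21.62     0.3175
ch 5       23    21.62     0.0881
The largest term is for ch 2: 0.919.

ch 2, 0.919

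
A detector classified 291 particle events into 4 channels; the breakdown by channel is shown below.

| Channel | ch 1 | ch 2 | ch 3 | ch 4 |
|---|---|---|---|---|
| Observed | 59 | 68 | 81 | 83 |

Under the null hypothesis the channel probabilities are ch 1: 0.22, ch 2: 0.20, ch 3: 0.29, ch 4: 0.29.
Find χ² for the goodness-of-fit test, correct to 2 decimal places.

2.20

Expected counts E_i = n·p_i: 291×0.22 = 64.02, 291×0.20 = 58.2, 291×0.29 = 84.39, 291×0.29 = 84.39.
ch 1: (59 − 64.02)²/64.02 = 25.2004/64.02 = 0.394
ch 2: (68 − 58.2)²/58.2 = 96.04/58.2 = 1.650
ch 3: (81 − 84.39)²/84.39 = 11.4921/84.39 = 0.136
ch 4: (83 − 84.39)²/84.39 = 1.9321/84.39 = 0.023
Sum = 2.20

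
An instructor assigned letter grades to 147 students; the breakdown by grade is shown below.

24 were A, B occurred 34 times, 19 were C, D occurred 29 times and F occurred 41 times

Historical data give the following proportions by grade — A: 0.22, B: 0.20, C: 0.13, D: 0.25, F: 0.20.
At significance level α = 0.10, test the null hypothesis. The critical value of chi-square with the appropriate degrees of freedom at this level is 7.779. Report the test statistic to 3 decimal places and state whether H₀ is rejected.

Expected counts E_i = n·p_i: 147×0.22 = 32.34, 147×0.20 = 29.4, 147×0.13 = 19.11, 147×0.25 = 36.75, 147×0.20 = 29.4.
A: (24 − 32.34)²/32.34 = 69.5556/32.34 = 2.1508
B: (34 − 29.4)²/29.4 = 21.16/29.4 = 0.7197
C: (19 − 19.11)²/19.11 = 0.0121/19.11 = 0.0006
D: (29 − 36.75)²/36.75 = 60.0625/36.75 = 1.6344
F: (41 − 29.4)²/29.4 = 134.56/29.4 = 4.5769
Sum = 9.082
df = 4. Since 9.082 > 7.779, we reject H₀.

9.082; reject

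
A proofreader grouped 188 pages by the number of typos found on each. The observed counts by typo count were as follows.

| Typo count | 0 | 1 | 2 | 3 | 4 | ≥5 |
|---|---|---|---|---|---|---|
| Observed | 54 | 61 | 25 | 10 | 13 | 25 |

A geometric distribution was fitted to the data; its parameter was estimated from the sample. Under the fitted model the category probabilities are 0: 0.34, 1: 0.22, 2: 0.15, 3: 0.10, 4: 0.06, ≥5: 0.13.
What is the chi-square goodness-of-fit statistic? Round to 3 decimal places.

Expected counts E_i = n·p_i: 188×0.34 = 63.92, 188×0.22 = 41.36, 188×0.15 = 28.2, 188×0.10 = 18.8, 188×0.06 = 11.28, 188×0.13 = 24.44.
0: (54 − 63.92)²/63.92 = 98.4064/63.92 = 1.5395
1: (61 − 41.36)²/41.36 = 385.7296/41.36 = 9.3262
2: (25 − 28.2)²/28.2 = 10.24/28.2 = 0.3631
3: (10 − 18.8)²/18.8 = 77.44/18.8 = 4.1191
4: (13 − 11.28)²/11.28 = 2.9584/11.28 = 0.2623
≥5: (25 − 24.44)²/24.44 = 0.3136/24.44 = 0.0128
Sum = 15.623

15.623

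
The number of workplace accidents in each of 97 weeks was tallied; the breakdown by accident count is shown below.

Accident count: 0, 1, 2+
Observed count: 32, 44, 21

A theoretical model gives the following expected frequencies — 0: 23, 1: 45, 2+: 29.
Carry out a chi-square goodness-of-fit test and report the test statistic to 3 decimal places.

5.751

χ² = (32−23)²/23 + (44−45)²/45 + (21−29)²/29
   = 3.5217 + 0.0222 + 2.2069
Sum = 5.751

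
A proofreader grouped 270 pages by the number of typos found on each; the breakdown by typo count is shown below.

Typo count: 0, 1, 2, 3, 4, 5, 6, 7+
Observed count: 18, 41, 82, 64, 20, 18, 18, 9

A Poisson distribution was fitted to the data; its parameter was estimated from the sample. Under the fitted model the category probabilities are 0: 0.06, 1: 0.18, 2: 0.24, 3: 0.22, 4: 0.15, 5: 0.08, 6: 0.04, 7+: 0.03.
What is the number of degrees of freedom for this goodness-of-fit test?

There are k = 8 categories and 1 parameter estimated from the data, so df = 8 − 1 − 1 = 6.

6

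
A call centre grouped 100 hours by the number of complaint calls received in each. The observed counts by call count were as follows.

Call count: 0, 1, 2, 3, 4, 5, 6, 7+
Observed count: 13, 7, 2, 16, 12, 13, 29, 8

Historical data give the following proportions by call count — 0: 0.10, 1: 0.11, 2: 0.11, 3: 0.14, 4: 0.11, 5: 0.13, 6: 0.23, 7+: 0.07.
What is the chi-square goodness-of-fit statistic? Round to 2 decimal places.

11.80

Expected counts E_i = n·p_i: 100×0.10 = 10, 100×0.11 = 11, 100×0.11 = 11, 100×0.14 = 14, 100×0.11 = 11, 100×0.13 = 13, 100×0.23 = 23, 100×0.07 = 7.
cat         O        E   (O−E)²/E
0          13       10      0.900
1           7       11      1.455
2           2       11      7.364
3          16       14      0.286
4          12       11      0.091
5          13       13      0.000
6          29       23      1.565
7+          8        7      0.143
Sum = 11.80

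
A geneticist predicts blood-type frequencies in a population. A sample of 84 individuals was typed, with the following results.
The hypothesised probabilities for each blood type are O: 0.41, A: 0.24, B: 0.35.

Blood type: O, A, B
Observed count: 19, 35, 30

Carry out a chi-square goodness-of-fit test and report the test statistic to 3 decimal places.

17.858

Expected counts E_i = n·p_i: 84×0.41 = 34.44, 84×0.24 = 20.16, 84×0.35 = 29.4.
O: (19 − 34.44)²/34.44 = 238.3936/34.44 = 6.9220
A: (35 − 20.16)²/20.16 = 220.2256/20.16 = 10.9239
B: (30 − 29.4)²/29.4 = 0.36/29.4 = 0.0122
Sum = 17.858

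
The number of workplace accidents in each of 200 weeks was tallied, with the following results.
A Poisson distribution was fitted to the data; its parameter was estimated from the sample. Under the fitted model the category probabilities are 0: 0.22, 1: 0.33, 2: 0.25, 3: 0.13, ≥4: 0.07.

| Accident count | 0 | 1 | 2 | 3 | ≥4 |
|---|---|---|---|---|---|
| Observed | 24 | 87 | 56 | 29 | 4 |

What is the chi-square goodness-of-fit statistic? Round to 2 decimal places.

Expected counts E_i = n·p_i: 200×0.22 = 44, 200×0.33 = 66, 200×0.25 = 50, 200×0.13 = 26, 200×0.07 = 14.
χ² = (24−44)²/44 + (87−66)²/66 + (56−50)²/50 + (29−26)²/26 + (4−14)²/14
   = 9.091 + 6.682 + 0.720 + 0.346 + 7.143
Sum = 23.98

23.98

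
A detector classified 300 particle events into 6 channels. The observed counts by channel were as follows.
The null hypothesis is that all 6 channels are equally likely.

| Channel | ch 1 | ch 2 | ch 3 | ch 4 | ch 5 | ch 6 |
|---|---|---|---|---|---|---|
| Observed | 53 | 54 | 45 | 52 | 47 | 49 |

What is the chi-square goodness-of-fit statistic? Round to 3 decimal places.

Under H₀ each category has probability 1/6, so each expected count is 300/6 = 50.
cat         O        E   (O−E)²/E
ch 1       53       50     0.1800
ch 2       54       50     0.3200
ch 3       45       50     0.5000
ch 4       52       50     0.0800
ch 5       47       50     0.1800
ch 6       49       50     0.0200
Sum = 1.280

1.280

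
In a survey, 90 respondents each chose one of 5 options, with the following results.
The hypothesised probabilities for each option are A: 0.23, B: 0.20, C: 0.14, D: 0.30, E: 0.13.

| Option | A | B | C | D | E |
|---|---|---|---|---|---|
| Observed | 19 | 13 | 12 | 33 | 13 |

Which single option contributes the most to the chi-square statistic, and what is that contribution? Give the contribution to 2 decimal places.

B, 1.39

Expected counts E_i = n·p_i: 90×0.23 = 20.7, 90×0.20 = 18, 90×0.14 = 12.6, 90×0.30 = 27, 90×0.13 = 11.7.
cat         O        E   (O−E)²/E
A          19     20.7      0.140
B          13       18      1.389
C          12     12.6      0.029
D          33       27      1.333
E          13     11.7      0.144
The largest term is for B: 1.39.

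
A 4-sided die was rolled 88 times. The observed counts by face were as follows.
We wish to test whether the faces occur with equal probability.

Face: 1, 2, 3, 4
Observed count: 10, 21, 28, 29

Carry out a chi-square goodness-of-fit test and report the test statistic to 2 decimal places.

Expected count for each of the 4 categories: 88/4 = 22.
cat         O        E   (O−E)²/E
1          10       22      6.545
2          21       22      0.045
3          28       22      1.636
4          29       22      2.227
Sum = 10.45

10.45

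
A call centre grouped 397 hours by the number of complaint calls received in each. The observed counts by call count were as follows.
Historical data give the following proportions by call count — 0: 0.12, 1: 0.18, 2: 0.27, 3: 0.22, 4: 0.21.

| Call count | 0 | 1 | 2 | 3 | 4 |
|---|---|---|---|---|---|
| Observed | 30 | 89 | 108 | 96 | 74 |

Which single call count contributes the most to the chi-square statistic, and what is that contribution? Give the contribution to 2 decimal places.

Expected counts E_i = n·p_i: 397×0.12 = 47.64, 397×0.18 = 71.46, 397×0.27 = 107.19, 397×0.22 = 87.34, 397×0.21 = 83.37.
0: (30 − 47.64)²/47.64 = 311.1696/47.64 = 6.532
1: (89 − 71.46)²/71.46 = 307.6516/71.46 = 4.305
2: (108 − 107.19)²/107.19 = 0.6561/107.19 = 0.006
3: (96 − 87.34)²/87.34 = 74.9956/87.34 = 0.859
4: (74 − 83.37)²/83.37 = 87.7969/83.37 = 1.053
The largest term is for 0: 6.53.

0, 6.53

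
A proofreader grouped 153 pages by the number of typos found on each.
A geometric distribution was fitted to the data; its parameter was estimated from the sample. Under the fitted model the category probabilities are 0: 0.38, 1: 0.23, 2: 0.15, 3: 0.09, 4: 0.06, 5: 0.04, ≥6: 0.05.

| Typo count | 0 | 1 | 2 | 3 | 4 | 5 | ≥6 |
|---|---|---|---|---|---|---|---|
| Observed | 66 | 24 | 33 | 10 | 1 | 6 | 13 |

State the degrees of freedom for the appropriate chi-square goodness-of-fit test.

There are k = 7 categories and 1 parameter estimated from the data, so df = 7 − 1 − 1 = 5.

5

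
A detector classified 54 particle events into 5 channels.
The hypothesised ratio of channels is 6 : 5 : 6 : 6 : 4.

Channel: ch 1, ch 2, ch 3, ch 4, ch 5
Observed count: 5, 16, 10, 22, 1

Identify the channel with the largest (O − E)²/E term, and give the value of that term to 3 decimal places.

Ratio total = 27. Expected counts: 54×6/27 = 12, 54×5/27 = 10, 54×6/27 = 12, 54×6/27 = 12, 54×4/27 = 8.
ch 1: (5 − 12)²/12 = 49/12 = 4.0833
ch 2: (16 − 10)²/10 = 36/10 = 3.6000
ch 3: (10 − 12)²/12 = 4/12 = 0.3333
ch 4: (22 − 12)²/12 = 100/12 = 8.3333
ch 5: (1 − 8)²/8 = 49/8 = 6.1250
The largest term is for ch 4: 8.333.

ch 4, 8.333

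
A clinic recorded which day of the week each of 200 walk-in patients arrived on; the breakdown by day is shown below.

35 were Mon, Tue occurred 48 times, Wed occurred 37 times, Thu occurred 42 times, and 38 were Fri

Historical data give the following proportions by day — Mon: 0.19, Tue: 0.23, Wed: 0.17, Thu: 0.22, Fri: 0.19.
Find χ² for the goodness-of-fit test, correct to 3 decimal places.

0.679

Expected counts E_i = n·p_i: 200×0.19 = 38, 200×0.23 = 46, 200×0.17 = 34, 200×0.22 = 44, 200×0.19 = 38.
Mon: (35 − 38)²/38 = 9/38 = 0.2368
Tue: (48 − 46)²/46 = 4/46 = 0.0870
Wed: (37 − 34)²/34 = 9/34 = 0.2647
Thu: (42 − 44)²/44 = 4/44 = 0.0909
Fri: (38 − 38)²/38 = 0/38 = 0.0000
Sum = 0.679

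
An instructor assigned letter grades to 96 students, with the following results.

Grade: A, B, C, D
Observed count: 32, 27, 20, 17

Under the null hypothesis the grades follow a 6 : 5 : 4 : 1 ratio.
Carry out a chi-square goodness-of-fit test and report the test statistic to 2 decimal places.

21.58

Ratio total = 16. Expected counts: 96×6/16 = 36, 96×5/16 = 30, 96×4/16 = 24, 96×1/16 = 6.
A: (32 − 36)²/36 = 16/36 = 0.444
B: (27 − 30)²/30 = 9/30 = 0.300
C: (20 − 24)²/24 = 16/24 = 0.667
D: (17 − 6)²/6 = 121/6 = 20.167
Sum = 21.58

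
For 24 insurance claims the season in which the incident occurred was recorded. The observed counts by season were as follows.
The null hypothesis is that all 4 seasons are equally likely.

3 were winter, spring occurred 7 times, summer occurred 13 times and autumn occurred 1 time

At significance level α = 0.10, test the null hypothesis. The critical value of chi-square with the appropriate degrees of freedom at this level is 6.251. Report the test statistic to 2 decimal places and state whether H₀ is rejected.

Expected count for each of the 4 categories: 24/4 = 6.
χ² = (3−6)²/6 + (7−6)²/6 + (13−6)²/6 + (1−6)²/6
   = 1.500 + 0.167 + 8.167 + 4.167
Sum = 14.00
df = 3. Since 14.00 > 6.251, we reject H₀.

14.00; reject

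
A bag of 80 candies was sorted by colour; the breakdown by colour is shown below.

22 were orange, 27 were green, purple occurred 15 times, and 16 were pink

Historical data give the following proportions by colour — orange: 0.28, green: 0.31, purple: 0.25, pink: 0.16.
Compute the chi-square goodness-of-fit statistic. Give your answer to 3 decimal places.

2.252

Expected counts E_i = n·p_i: 80×0.28 = 22.4, 80×0.31 = 24.8, 80×0.25 = 20, 80×0.16 = 12.8.
cat         O        E   (O−E)²/E
orange     22     22.4     0.0071
green      27     24.8     0.1952
purple     15       20     1.2500
pink       16     12.8     0.8000
Sum = 2.252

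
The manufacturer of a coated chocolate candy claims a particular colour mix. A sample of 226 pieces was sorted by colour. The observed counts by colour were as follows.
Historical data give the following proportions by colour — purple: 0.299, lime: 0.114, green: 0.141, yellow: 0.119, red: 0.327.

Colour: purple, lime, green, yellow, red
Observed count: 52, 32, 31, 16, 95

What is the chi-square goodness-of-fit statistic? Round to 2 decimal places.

15.56

Expected counts E_i = n·p_i: 226×0.299 = 67.574, 226×0.114 = 25.764, 226×0.141 = 31.866, 226×0.119 = 26.894, 226×0.327 = 73.902.
χ² = (52−67.574)²/67.574 + (32−25.764)²/25.764 + (31−31.866)²/31.866 + (16−26.894)²/26.894 + (95−73.902)²/73.902
   = 3.589 + 1.509 + 0.024 + 4.413 + 6.023
Sum = 15.56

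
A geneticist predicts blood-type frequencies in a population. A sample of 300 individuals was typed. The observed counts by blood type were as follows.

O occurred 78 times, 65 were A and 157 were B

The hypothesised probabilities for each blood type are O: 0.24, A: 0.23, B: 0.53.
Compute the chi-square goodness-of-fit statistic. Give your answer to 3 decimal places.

0.757

Expected counts E_i = n·p_i: 300×0.24 = 72, 300×0.23 = 69, 300×0.53 = 159.
χ² = (78−72)²/72 + (65−69)²/69 + (157−159)²/159
   = 0.5000 + 0.2319 + 0.0252
Sum = 0.757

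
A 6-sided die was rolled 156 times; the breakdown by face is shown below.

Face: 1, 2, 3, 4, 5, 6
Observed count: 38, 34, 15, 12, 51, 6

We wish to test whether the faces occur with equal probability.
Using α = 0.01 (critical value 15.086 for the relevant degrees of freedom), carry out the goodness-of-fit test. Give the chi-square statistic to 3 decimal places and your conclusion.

59.615; reject

Under H₀ each category has probability 1/6, so each expected count is 156/6 = 26.
cat         O        E   (O−E)²/E
1          38       26     5.5385
2          34       26     2.4615
3          15       26     4.6538
4          12       26     7.5385
5          51       26    24.0385
6           6       26    15.3846
Sum = 59.615
df = 5. Since 59.615 > 15.086, we reject H₀.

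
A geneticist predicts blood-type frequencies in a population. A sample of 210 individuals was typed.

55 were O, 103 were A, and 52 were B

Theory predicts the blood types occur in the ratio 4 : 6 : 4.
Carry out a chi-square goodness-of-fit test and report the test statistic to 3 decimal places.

3.361

Ratio total = 14. Expected counts: 210×4/14 = 60, 210×6/14 = 90, 210×4/14 = 60.
χ² = (55−60)²/60 + (103−90)²/90 + (52−60)²/60
   = 0.4167 + 1.8778 + 1.0667
Sum = 3.361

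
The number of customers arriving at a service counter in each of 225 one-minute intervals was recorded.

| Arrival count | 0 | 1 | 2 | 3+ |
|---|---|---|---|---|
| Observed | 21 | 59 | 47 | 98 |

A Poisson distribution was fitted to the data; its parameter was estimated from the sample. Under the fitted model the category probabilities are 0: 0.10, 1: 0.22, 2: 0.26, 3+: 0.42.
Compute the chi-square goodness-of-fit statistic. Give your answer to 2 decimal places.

4.31

Expected counts E_i = n·p_i: 225×0.10 = 22.5, 225×0.22 = 49.5, 225×0.26 = 58.5, 225×0.42 = 94.5.
cat         O        E   (O−E)²/E
0          21     22.5      0.100
1          59     49.5      1.823
2          47     58.5      2.261
3+         98     94.5      0.130
Sum = 4.31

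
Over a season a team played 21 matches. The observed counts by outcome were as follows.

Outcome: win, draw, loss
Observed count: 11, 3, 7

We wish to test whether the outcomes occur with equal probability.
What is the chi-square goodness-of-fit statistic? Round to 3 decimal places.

4.571

Under H₀ each category has probability 1/3, so each expected count is 21/3 = 7.
cat         O        E   (O−E)²/E
win        11        7     2.2857
draw        3        7     2.2857
loss        7        7     0.0000
Sum = 4.571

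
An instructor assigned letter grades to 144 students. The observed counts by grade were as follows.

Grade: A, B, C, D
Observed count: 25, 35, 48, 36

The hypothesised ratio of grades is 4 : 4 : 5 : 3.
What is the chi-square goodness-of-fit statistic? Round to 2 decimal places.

Ratio total = 16. Expected counts: 144×4/16 = 36, 144×4/16 = 36, 144×5/16 = 45, 144×3/16 = 27.
χ² = (25−36)²/36 + (35−36)²/36 + (48−45)²/45 + (36−27)²/27
   = 3.361 + 0.028 + 0.200 + 3.000
Sum = 6.59

6.59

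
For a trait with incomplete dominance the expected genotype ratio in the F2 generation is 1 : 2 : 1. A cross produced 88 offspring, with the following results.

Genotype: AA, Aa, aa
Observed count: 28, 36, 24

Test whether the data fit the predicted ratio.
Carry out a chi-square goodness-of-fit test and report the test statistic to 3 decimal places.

Ratio total = 4. Expected counts: 88×1/4 = 22, 88×2/4 = 44, 88×1/4 = 22.
χ² = (28−22)²/22 + (36−44)²/44 + (24−22)²/22
   = 1.6364 + 1.4545 + 0.1818
Sum = 3.273

3.273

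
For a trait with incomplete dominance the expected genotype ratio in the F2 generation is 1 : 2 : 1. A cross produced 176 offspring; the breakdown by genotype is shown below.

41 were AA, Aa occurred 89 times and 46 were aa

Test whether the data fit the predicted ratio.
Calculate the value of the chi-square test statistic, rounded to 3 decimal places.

Ratio total = 4. Expected counts: 176×1/4 = 44, 176×2/4 = 88, 176×1/4 = 44.
AA: (41 − 44)²/44 = 9/44 = 0.2045
Aa: (89 − 88)²/88 = 1/88 = 0.0114
aa: (46 − 44)²/44 = 4/44 = 0.0909
Sum = 0.307

0.307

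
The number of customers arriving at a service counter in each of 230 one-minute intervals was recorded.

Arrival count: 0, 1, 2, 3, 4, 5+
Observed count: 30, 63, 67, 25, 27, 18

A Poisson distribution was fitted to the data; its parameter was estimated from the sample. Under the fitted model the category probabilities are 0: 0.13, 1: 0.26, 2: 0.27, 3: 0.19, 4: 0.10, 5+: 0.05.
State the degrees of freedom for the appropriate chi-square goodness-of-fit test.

4

There are k = 6 categories and 1 parameter estimated from the data, so df = 6 − 1 − 1 = 4.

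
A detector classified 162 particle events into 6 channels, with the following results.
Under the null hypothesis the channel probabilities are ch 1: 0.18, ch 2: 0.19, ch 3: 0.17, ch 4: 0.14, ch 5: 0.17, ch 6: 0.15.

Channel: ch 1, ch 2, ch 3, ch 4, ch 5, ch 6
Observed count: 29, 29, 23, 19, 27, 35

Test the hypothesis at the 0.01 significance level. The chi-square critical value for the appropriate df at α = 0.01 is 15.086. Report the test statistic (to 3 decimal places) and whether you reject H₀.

Expected counts E_i = n·p_i: 162×0.18 = 29.16, 162×0.19 = 30.78, 162×0.17 = 27.54, 162×0.14 = 22.68, 162×0.17 = 27.54, 162×0.15 = 24.3.
χ² = (29−29.16)²/29.16 + (29−30.78)²/30.78 + (23−27.54)²/27.54 + (19−22.68)²/22.68 + (27−27.54)²/27.54 + (35−24.3)²/24.3
   = 0.0009 + 0.1029 + 0.7484 + 0.5971 + 0.0106 + 4.7115
Sum = 6.171
df = 5. Since 6.171 < 15.086, we do not reject H₀.

6.171; do not reject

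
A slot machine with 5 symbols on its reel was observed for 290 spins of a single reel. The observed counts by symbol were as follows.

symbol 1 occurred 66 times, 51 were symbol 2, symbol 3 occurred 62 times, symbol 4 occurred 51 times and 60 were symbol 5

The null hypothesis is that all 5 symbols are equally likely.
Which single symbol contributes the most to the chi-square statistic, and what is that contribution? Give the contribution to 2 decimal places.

Expected count for each of the 5 categories: 290/5 = 58.
cat           O        E   (O−E)²/E
symbol 1     66       58      1.103
symbol 2     51       58      0.845
symbol 3     62       58      0.276
symbol 4     51       58      0.845
symbol 5     60       58      0.069
The largest term is for symbol 1: 1.10.

symbol 1, 1.10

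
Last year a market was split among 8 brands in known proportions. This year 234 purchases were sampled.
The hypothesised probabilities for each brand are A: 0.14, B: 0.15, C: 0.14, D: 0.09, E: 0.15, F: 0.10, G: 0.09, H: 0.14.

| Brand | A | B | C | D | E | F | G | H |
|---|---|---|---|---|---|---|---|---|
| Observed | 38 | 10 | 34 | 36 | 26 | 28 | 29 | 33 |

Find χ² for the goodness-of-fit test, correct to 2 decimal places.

Expected counts E_i = n·p_i: 234×0.14 = 32.76, 234×0.15 = 35.1, 234×0.14 = 32.76, 234×0.09 = 21.06, 234×0.15 = 35.1, 234×0.10 = 23.4, 234×0.09 = 21.06, 234×0.14 = 32.76.
χ² = (38−32.76)²/32.76 + (10−35.1)²/35.1 + (34−32.76)²/32.76 + (36−21.06)²/21.06 + (26−35.1)²/35.1 + (28−23.4)²/23.4 + (29−21.06)²/21.06 + (33−32.76)²/32.76
   = 0.838 + 17.949 + 0.047 + 10.598 + 2.359 + 0.904 + 2.994 + 0.002
Sum = 35.69

35.69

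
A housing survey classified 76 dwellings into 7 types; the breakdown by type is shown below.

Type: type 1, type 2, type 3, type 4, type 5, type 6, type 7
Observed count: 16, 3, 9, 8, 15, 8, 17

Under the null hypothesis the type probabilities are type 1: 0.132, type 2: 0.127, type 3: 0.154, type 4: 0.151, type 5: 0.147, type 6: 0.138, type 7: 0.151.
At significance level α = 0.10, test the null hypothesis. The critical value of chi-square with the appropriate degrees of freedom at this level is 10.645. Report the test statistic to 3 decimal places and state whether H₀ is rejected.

Expected counts E_i = n·p_i: 76×0.132 = 10.032, 76×0.127 = 9.652, 76×0.154 = 11.704, 76×0.151 = 11.476, 76×0.147 = 11.172, 76×0.138 = 10.488, 76×0.151 = 11.476.
χ² = (16−10.032)²/10.032 + (3−9.652)²/9.652 + (9−11.704)²/11.704 + (8−11.476)²/11.476 + (15−11.172)²/11.172 + (8−10.488)²/10.488 + (17−11.476)²/11.476
   = 3.5503 + 4.5844 + 0.6247 + 1.0529 + 1.3116 + 0.5902 + 2.6590
Sum = 14.373
df = 6. Since 14.373 > 10.645, we reject H₀.

14.373; reject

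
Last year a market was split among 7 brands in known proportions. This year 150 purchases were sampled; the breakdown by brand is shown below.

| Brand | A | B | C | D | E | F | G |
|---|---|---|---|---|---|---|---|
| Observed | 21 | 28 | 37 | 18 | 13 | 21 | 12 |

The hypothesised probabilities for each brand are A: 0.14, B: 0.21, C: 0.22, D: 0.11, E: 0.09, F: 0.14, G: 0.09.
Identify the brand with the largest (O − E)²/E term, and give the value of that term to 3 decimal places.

Expected counts E_i = n·p_i: 150×0.14 = 21, 150×0.21 = 31.5, 150×0.22 = 33, 150×0.11 = 16.5, 150×0.09 = 13.5, 150×0.14 = 21, 150×0.09 = 13.5.
A: (21 − 21)²/21 = 0/21 = 0.0000
B: (28 − 31.5)²/31.5 = 12.25/31.5 = 0.3889
C: (37 − 33)²/33 = 16/33 = 0.4848
D: (18 − 16.5)²/16.5 = 2.25/16.5 = 0.1364
E: (13 − 13.5)²/13.5 = 0.25/13.5 = 0.0185
F: (21 − 21)²/21 = 0/21 = 0.0000
G: (12 − 13.5)²/13.5 = 2.25/13.5 = 0.1667
The largest term is for C: 0.485.

C, 0.485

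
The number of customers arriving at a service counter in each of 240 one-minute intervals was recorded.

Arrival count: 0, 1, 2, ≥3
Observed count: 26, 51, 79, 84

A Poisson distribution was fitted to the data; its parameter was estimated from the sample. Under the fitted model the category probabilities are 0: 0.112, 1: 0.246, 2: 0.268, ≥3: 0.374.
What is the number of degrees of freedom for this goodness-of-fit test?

2

There are k = 4 categories and 1 parameter estimated from the data, so df = 4 − 1 − 1 = 2.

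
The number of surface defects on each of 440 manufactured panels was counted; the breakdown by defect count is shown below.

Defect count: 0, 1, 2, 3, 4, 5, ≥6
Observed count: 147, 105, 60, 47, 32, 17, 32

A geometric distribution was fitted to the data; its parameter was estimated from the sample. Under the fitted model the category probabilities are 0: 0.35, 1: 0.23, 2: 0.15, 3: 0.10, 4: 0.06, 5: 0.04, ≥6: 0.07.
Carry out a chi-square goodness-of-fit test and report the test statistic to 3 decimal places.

Expected counts E_i = n·p_i: 440×0.35 = 154, 440×0.23 = 101.2, 440×0.15 = 66, 440×0.10 = 44, 440×0.06 = 26.4, 440×0.04 = 17.6, 440×0.07 = 30.8.
cat         O        E   (O−E)²/E
0         147      154     0.3182
1         105    101.2     0.1427
2          60       66     0.5455
3          47       44     0.2045
4          32     26.4     1.1879
5          17     17.6     0.0205
≥6         32     30.8     0.0468
Sum = 2.466

2.466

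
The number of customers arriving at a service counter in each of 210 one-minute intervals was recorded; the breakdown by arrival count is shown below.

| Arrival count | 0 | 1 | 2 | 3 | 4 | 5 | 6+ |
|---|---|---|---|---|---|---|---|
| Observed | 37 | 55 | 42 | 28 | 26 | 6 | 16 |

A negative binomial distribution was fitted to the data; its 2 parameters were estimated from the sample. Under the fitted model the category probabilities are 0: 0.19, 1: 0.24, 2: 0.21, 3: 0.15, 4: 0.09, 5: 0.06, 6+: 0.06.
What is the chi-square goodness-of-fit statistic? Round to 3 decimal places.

Expected counts E_i = n·p_i: 210×0.19 = 39.9, 210×0.24 = 50.4, 210×0.21 = 44.1, 210×0.15 = 31.5, 210×0.09 = 18.9, 210×0.06 = 12.6, 210×0.06 = 12.6.
χ² = (37−39.9)²/39.9 + (55−50.4)²/50.4 + (42−44.1)²/44.1 + (28−31.5)²/31.5 + (26−18.9)²/18.9 + (6−12.6)²/12.6 + (16−12.6)²/12.6
   = 0.2108 + 0.4198 + 0.1000 + 0.3889 + 2.6672 + 3.4571 + 0.9175
Sum = 8.161

8.161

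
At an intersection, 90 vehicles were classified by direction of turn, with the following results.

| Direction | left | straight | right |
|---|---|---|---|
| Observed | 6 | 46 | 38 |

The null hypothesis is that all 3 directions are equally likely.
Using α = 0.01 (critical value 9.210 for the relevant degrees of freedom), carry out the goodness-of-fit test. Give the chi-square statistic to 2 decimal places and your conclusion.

29.87; reject

Expected count for each of the 3 categories: 90/3 = 30.
χ² = (6−30)²/30 + (46−30)²/30 + (38−30)²/30
   = 19.200 + 8.533 + 2.133
Sum = 29.87
df = 2. Since 29.87 > 9.210, we reject H₀.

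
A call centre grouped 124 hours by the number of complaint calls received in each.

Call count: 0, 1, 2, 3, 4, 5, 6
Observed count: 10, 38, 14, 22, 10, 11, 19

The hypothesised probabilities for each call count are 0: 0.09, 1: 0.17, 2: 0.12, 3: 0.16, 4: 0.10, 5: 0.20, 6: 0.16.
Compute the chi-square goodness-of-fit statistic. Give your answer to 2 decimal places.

Expected counts E_i = n·p_i: 124×0.09 = 11.16, 124×0.17 = 21.08, 124×0.12 = 14.88, 124×0.16 = 19.84, 124×0.10 = 12.4, 124×0.20 = 24.8, 124×0.16 = 19.84.
0: (10 − 11.16)²/11.16 = 1.3456/11.16 = 0.121
1: (38 − 21.08)²/21.08 = 286.2864/21.08 = 13.581
2: (14 − 14.88)²/14.88 = 0.7744/14.88 = 0.052
3: (22 − 19.84)²/19.84 = 4.6656/19.84 = 0.235
4: (10 − 12.4)²/12.4 = 5.76/12.4 = 0.465
5: (11 − 24.8)²/24.8 = 190.44/24.8 = 7.679
6: (19 − 19.84)²/19.84 = 0.7056/19.84 = 0.036
Sum = 22.17

22.17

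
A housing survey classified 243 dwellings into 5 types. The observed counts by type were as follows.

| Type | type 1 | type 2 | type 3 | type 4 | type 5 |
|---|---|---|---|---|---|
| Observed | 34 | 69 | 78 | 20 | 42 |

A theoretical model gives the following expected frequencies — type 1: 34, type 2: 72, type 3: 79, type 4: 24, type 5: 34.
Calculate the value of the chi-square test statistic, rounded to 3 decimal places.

2.687

type 1: (34 − 34)²/34 = 0/34 = 0.0000
type 2: (69 − 72)²/72 = 9/72 = 0.1250
type 3: (78 − 79)²/79 = 1/79 = 0.0127
type 4: (20 − 24)²/24 = 16/24 = 0.6667
type 5: (42 − 34)²/34 = 64/34 = 1.8824
Sum = 2.687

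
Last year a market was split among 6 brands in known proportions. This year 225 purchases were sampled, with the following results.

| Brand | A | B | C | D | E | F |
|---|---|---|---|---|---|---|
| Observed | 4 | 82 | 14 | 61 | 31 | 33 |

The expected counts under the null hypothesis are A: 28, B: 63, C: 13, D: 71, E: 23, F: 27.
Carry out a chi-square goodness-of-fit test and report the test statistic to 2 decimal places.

31.90

χ² = (4−28)²/28 + (82−63)²/63 + (14−13)²/13 + (61−71)²/71 + (31−23)²/23 + (33−27)²/27
   = 20.571 + 5.730 + 0.077 + 1.408 + 2.783 + 1.333
Sum = 31.90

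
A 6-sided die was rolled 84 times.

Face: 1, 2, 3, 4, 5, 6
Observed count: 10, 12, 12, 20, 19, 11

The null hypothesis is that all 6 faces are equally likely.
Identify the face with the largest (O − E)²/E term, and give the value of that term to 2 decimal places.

Expected count for each of the 6 categories: 84/6 = 14.
χ² = (10−14)²/14 + (12−14)²/14 + (12−14)²/14 + (20−14)²/14 + (19−14)²/14 + (11−14)²/14
   = 1.143 + 0.286 + 0.286 + 2.571 + 1.786 + 0.643
The largest term is for 4: 2.57.

4, 2.57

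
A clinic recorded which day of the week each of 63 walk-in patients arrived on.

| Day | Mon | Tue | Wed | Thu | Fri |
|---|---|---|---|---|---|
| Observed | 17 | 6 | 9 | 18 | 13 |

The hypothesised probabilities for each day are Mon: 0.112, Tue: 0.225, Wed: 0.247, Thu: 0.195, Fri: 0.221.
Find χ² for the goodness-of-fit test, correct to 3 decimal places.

24.215

Expected counts E_i = n·p_i: 63×0.112 = 7.056, 63×0.225 = 14.175, 63×0.247 = 15.561, 63×0.195 = 12.285, 63×0.221 = 13.923.
Mon: (17 − 7.056)²/7.056 = 98.883136/7.056 = 14.0140
Tue: (6 − 14.175)²/14.175 = 66.830625/14.175 = 4.7147
Wed: (9 − 15.561)²/15.561 = 43.046721/15.561 = 2.7663
Thu: (18 − 12.285)²/12.285 = 32.661225/12.285 = 2.6586
Fri: (13 − 13.923)²/13.923 = 0.851929/13.923 = 0.0612
Sum = 24.215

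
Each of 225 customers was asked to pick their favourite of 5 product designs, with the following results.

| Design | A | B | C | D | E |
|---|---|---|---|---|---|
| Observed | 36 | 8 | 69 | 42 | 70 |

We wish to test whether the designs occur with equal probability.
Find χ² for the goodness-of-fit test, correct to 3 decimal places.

59.111

Under H₀ each category has probability 1/5, so each expected count is 225/5 = 45.
cat         O        E   (O−E)²/E
A          36       45     1.8000
B           8       45    30.4222
C          69       45    12.8000
D          42       45     0.2000
E          70       45    13.8889
Sum = 59.111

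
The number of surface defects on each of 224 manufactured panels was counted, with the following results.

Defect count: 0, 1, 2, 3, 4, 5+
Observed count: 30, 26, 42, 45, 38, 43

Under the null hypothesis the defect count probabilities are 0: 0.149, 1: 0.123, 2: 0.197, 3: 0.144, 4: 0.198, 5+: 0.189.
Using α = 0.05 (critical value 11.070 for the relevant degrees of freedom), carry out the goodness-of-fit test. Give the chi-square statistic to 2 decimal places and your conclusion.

6.49; do not reject

Expected counts E_i = n·p_i: 224×0.149 = 33.376, 224×0.123 = 27.552, 224×0.197 = 44.128, 224×0.144 = 32.256, 224×0.198 = 44.352, 224×0.189 = 42.336.
0: (30 − 33.376)²/33.376 = 11.397376/33.376 = 0.341
1: (26 − 27.552)²/27.552 = 2.408704/27.552 = 0.087
2: (42 − 44.128)²/44.128 = 4.528384/44.128 = 0.103
3: (45 − 32.256)²/32.256 = 162.409536/32.256 = 5.035
4: (38 − 44.352)²/44.352 = 40.347904/44.352 = 0.910
5+: (43 − 42.336)²/42.336 = 0.440896/42.336 = 0.010
Sum = 6.49
df = 5. Since 6.49 < 11.070, we do not reject H₀.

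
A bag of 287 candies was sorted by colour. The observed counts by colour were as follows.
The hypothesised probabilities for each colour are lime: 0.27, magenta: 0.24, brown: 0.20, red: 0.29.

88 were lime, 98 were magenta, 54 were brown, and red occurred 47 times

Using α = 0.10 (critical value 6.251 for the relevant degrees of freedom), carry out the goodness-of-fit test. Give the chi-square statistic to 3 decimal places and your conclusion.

29.709; reject

Expected counts E_i = n·p_i: 287×0.27 = 77.49, 287×0.24 = 68.88, 287×0.20 = 57.4, 287×0.29 = 83.23.
χ² = (88−77.49)²/77.49 + (98−68.88)²/68.88 + (54−57.4)²/57.4 + (47−83.23)²/83.23
   = 1.4255 + 12.3109 + 0.2014 + 15.7709
Sum = 29.709
df = 3. Since 29.709 > 6.251, we reject H₀.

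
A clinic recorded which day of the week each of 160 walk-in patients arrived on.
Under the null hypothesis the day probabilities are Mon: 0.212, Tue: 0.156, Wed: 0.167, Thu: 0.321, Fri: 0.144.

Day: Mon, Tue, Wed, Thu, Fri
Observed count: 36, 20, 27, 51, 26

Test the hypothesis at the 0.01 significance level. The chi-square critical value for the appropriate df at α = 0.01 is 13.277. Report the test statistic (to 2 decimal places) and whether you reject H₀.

1.50; do not reject

Expected counts E_i = n·p_i: 160×0.212 = 33.92, 160×0.156 = 24.96, 160×0.167 = 26.72, 160×0.321 = 51.36, 160×0.144 = 23.04.
Mon: (36 − 33.92)²/33.92 = 4.3264/33.92 = 0.128
Tue: (20 − 24.96)²/24.96 = 24.6016/24.96 = 0.986
Wed: (27 − 26.72)²/26.72 = 0.0784/26.72 = 0.003
Thu: (51 − 51.36)²/51.36 = 0.1296/51.36 = 0.003
Fri: (26 − 23.04)²/23.04 = 8.7616/23.04 = 0.380
Sum = 1.50
df = 4. Since 1.50 < 13.277, we do not reject H₀.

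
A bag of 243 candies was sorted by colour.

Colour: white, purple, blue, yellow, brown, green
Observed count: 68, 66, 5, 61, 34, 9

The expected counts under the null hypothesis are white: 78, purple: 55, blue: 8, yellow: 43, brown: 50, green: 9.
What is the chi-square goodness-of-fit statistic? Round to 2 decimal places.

17.26

χ² = (68−78)²/78 + (66−55)²/55 + (5−8)²/8 + (61−43)²/43 + (34−50)²/50 + (9−9)²/9
   = 1.282 + 2.200 + 1.125 + 7.535 + 5.120 + 0.000
Sum = 17.26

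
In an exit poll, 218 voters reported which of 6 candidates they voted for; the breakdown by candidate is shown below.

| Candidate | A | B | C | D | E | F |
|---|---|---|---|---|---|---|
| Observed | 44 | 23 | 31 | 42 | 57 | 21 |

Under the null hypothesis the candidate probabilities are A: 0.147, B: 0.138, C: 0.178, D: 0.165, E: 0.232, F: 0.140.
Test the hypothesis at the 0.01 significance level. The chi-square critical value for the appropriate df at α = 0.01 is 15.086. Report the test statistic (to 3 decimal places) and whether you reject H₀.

12.493; do not reject

Expected counts E_i = n·p_i: 218×0.147 = 32.046, 218×0.138 = 30.084, 218×0.178 = 38.804, 218×0.165 = 35.97, 218×0.232 = 50.576, 218×0.140 = 30.52.
χ² = (44−32.046)²/32.046 + (23−30.084)²/30.084 + (31−38.804)²/38.804 + (42−35.97)²/35.97 + (57−50.576)²/50.576 + (21−30.52)²/30.52
   = 4.4592 + 1.6681 + 1.5695 + 1.0109 + 0.8160 + 2.9695
Sum = 12.493
df = 5. Since 12.493 < 15.086, we do not reject H₀.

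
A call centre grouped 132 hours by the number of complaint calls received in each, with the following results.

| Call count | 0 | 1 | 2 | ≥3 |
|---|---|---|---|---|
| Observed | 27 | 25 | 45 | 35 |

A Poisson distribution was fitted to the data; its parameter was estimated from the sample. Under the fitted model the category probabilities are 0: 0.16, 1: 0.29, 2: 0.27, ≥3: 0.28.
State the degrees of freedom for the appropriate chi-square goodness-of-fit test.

There are k = 4 categories and 1 parameter estimated from the data, so df = 4 − 1 − 1 = 2.

2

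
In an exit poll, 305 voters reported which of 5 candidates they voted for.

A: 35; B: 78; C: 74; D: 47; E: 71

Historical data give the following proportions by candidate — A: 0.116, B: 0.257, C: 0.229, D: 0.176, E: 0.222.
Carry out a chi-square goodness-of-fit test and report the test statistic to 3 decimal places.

1.244

Expected counts E_i = n·p_i: 305×0.116 = 35.38, 305×0.257 = 78.385, 305×0.229 = 69.845, 305×0.176 = 53.68, 305×0.222 = 67.71.
A: (35 − 35.38)²/35.38 = 0.1444/35.38 = 0.0041
B: (78 − 78.385)²/78.385 = 0.148225/78.385 = 0.0019
C: (74 − 69.845)²/69.845 = 17.264025/69.845 = 0.2472
D: (47 − 53.68)²/53.68 = 44.6224/53.68 = 0.8313
E: (71 − 67.71)²/67.71 = 10.8241/67.71 = 0.1599
Sum = 1.244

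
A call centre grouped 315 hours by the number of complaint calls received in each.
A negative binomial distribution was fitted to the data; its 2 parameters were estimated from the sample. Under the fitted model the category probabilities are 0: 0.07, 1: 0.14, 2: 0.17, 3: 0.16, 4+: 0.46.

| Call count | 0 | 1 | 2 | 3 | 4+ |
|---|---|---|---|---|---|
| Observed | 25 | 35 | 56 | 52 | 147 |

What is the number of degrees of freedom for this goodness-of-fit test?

There are k = 5 categories and 2 parameters estimated from the data, so df = 5 − 1 − 2 = 2.

2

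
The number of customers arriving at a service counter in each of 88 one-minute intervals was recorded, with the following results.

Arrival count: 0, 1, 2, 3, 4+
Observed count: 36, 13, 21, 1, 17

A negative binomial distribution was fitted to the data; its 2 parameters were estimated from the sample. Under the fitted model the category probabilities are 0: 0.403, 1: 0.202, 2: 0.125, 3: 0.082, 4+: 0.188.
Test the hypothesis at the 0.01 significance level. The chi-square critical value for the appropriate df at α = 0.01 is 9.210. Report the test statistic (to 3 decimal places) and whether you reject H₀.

Expected counts E_i = n·p_i: 88×0.403 = 35.464, 88×0.202 = 17.776, 88×0.125 = 11, 88×0.082 = 7.216, 88×0.188 = 16.544.
0: (36 − 35.464)²/35.464 = 0.287296/35.464 = 0.0081
1: (13 − 17.776)²/17.776 = 22.810176/17.776 = 1.2832
2: (21 − 11)²/11 = 100/11 = 9.0909
3: (1 − 7.216)²/7.216 = 38.638656/7.216 = 5.3546
4+: (17 − 16.544)²/16.544 = 0.207936/16.544 = 0.0126
Sum = 15.749
df = 2. Since 15.749 > 9.210, we reject H₀.

15.749; reject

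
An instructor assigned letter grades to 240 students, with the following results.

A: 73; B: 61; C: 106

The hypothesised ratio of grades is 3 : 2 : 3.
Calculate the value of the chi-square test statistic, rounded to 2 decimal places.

Ratio total = 8. Expected counts: 240×3/8 = 90, 240×2/8 = 60, 240×3/8 = 90.
χ² = (73−90)²/90 + (61−60)²/60 + (106−90)²/90
   = 3.211 + 0.017 + 2.844
Sum = 6.07

6.07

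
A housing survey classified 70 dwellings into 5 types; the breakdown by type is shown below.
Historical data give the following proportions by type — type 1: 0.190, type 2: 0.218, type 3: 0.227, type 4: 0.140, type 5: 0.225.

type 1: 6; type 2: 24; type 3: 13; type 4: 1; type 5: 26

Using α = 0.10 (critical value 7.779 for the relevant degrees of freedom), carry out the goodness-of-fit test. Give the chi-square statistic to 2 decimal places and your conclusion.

24.11; reject

Expected counts E_i = n·p_i: 70×0.190 = 13.3, 70×0.218 = 15.26, 70×0.227 = 15.89, 70×0.140 = 9.8, 70×0.225 = 15.75.
cat         O        E   (O−E)²/E
type 1      6     13.3      4.007
type 2     24    15.26      5.006
type 3     13    15.89      0.526
type 4      1      9.8      7.902
type 5     26    15.75      6.671
Sum = 24.11
df = 4. Since 24.11 > 7.779, we reject H₀.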